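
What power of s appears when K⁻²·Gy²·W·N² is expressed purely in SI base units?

Gy = J/kg (absorbed dose = energy per mass),
    = m²·s⁻².
So Gy² = m⁴·s⁻⁴.
W = J/s (power = energy per time),
    = kg·m²·s⁻³.
N = kg·m/s² = kg·m·s⁻² (force = mass × acceleration).
So N² = kg²·m²·s⁻⁴.
Combining: K⁻²·Gy²·W·N² = K⁻² · (m⁴·s⁻⁴) · (kg·m²·s⁻³) · (kg²·m²·s⁻⁴) = kg³·m⁸·s⁻¹¹·K⁻².
The exponent of s is -11.

-11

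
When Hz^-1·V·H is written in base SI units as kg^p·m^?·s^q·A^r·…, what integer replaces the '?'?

4

Hz = s⁻¹.
So Hz⁻¹ = s.
V = kg·m²·s⁻³·A⁻¹.
H = kg·m²·s⁻²·A⁻².
Combining: Hz⁻¹·V·H = s · (kg·m²·s⁻³·A⁻¹) · (kg·m²·s⁻²·A⁻²) = kg²·m⁴·s⁻⁴·A⁻³.
The exponent of m is 4.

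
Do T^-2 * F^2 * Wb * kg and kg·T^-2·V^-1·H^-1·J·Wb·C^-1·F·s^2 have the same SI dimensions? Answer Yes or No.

Left side:
  T = kg·s⁻²·A⁻¹.
  So T⁻² = kg⁻²·s⁴·A².
  F = kg⁻¹·m⁻²·s⁴·A².
  So F² = kg⁻²·m⁻⁴·s⁸·A⁴.
  Wb = kg·m²·s⁻²·A⁻¹.
  Combining: T⁻²·F²·Wb·kg = (kg⁻²·s⁴·A²) · (kg⁻²·m⁻⁴·s⁸·A⁴) · (kg·m²·s⁻²·A⁻¹) · kg = kg⁻²·m⁻²·s¹⁰·A⁵.
Right side:
  T = kg·s⁻²·A⁻¹.
  So T⁻² = kg⁻²·s⁴·A².
  V = kg·m²·s⁻³·A⁻¹.
  So V⁻¹ = kg⁻¹·m⁻²·s³·A.
  H = kg·m²·s⁻²·A⁻².
  So H⁻¹ = kg⁻¹·m⁻²·s²·A².
  J = kg·m²·s⁻².
  Wb = kg·m²·s⁻²·A⁻¹.
  C = s·A.
  So C⁻¹ = s⁻¹·A⁻¹.
  F = kg⁻¹·m⁻²·s⁴·A².
  Combining: kg·T⁻²·V⁻¹·H⁻¹·J·Wb·C⁻¹·F·s² = kg · (kg⁻²·s⁴·A²) · (kg⁻¹·m⁻²·s³·A) · (kg⁻¹·m⁻²·s²·A²) · (kg·m²·s⁻²) · (kg·m²·s⁻²·A⁻¹) · (s⁻¹·A⁻¹) · (kg⁻¹·m⁻²·s⁴·A²) · s² = kg⁻²·m⁻²·s¹⁰·A⁵.
Both reduce to kg⁻²·m⁻²·s¹⁰·A⁵.

Yes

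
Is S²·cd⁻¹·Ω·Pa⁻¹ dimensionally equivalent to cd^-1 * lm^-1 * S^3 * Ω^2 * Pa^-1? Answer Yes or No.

No

Left side:
  S = kg⁻¹·m⁻²·s³·A².
  So S² = kg⁻²·m⁻⁴·s⁶·A⁴.
  Ω = kg·m²·s⁻³·A⁻².
  Pa = kg·m⁻¹·s⁻².
  So Pa⁻¹ = kg⁻¹·m·s².
  Combining: S²·cd⁻¹·Ω·Pa⁻¹ = (kg⁻²·m⁻⁴·s⁶·A⁴) · cd⁻¹ · (kg·m²·s⁻³·A⁻²) · (kg⁻¹·m·s²) = kg⁻²·m⁻¹·s⁵·A²·cd⁻¹.
Right side:
  lm = cd·sr = cd (luminous flux; sr is dimensionless).
  So lm⁻¹ = cd⁻¹.
  S = 1/Ω (conductance is reciprocal resistance),
      = kg⁻¹·m⁻²·s³·A².
  So S³ = kg⁻³·m⁻⁶·s⁹·A⁶.
  Ω = V/A (resistance = voltage per current),
      = kg·m²·s⁻³·A⁻².
  So Ω² = kg²·m⁴·s⁻⁶·A⁻⁴.
  Pa = N/m² (pressure = force per area),
      = kg·m⁻¹·s⁻².
  So Pa⁻¹ = kg⁻¹·m·s².
  Combining: cd⁻¹·lm⁻¹·S³·Ω²·Pa⁻¹ = cd⁻¹ · cd⁻¹ · (kg⁻³·m⁻⁶·s⁹·A⁶) · (kg²·m⁴·s⁻⁶·A⁻⁴) · (kg⁻¹·m·s²) = kg⁻²·m⁻¹·s⁵·A²·cd⁻².
Left is kg⁻²·m⁻¹·s⁵·A²·cd⁻¹; right is kg⁻²·m⁻¹·s⁵·A²·cd⁻² — different.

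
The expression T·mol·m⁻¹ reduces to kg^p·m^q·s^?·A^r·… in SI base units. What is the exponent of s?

T = Wb/m² (flux density = flux per area),
    = kg·s⁻²·A⁻¹.
Combining: T·mol·m⁻¹ = (kg·s⁻²·A⁻¹) · mol · m⁻¹ = kg·m⁻¹·s⁻²·A⁻¹·mol.
The exponent of s is -2.

-2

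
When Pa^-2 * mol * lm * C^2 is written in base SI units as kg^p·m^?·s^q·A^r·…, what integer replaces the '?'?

2

Pa = N/m² (pressure = force per area),
    = kg·m⁻¹·s⁻².
So Pa⁻² = kg⁻²·m²·s⁴.
lm = cd·sr = cd (luminous flux; sr is dimensionless).
C = A·s = s·A (charge = current × time).
So C² = s²·A².
Combining: Pa⁻²·mol·lm·C² = (kg⁻²·m²·s⁴) · mol · cd · (s²·A²) = kg⁻²·m²·s⁶·A²·mol·cd.
The exponent of m is 2.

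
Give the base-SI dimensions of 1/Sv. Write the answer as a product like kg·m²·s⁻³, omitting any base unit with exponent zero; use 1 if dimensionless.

m⁻²·s²

Sv = m²·s⁻².
So Sv⁻¹ = m⁻²·s².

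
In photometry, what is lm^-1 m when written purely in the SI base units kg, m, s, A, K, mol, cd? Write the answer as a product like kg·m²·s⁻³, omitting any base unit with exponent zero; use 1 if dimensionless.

lm = cd.
So lm⁻¹ = cd⁻¹.
Combining: lm⁻¹·m = cd⁻¹ · m = m·cd⁻¹.

m·cd⁻¹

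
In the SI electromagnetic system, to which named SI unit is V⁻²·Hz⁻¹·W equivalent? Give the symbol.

F

V = kg·m²·s⁻³·A⁻¹.
So V⁻² = kg⁻²·m⁻⁴·s⁶·A².
Hz = s⁻¹.
So Hz⁻¹ = s.
W = kg·m²·s⁻³.
Combining: V⁻²·Hz⁻¹·W = (kg⁻²·m⁻⁴·s⁶·A²) · s · (kg·m²·s⁻³) = kg⁻¹·m⁻²·s⁴·A².
kg⁻¹·m⁻²·s⁴·A² is the base-SI form of the farad.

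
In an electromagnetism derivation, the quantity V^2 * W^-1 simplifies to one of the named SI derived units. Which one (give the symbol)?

Ω

V = kg·m²·s⁻³·A⁻¹.
So V² = kg²·m⁴·s⁻⁶·A⁻².
W = kg·m²·s⁻³.
So W⁻¹ = kg⁻¹·m⁻²·s³.
Combining: V²·W⁻¹ = (kg²·m⁴·s⁻⁶·A⁻²) · (kg⁻¹·m⁻²·s³) = kg·m²·s⁻³·A⁻².
kg·m²·s⁻³·A⁻² is the base-SI form of the ohm.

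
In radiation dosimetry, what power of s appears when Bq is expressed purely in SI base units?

-1

Bq = 1/s = s⁻¹ (activity is decays per second).
The exponent of s is -1.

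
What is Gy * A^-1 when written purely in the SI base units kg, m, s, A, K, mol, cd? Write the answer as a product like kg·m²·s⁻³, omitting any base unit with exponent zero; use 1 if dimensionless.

m²·s⁻²·A⁻¹

Gy = m²·s⁻².
Combining: Gy·A⁻¹ = (m²·s⁻²) · A⁻¹ = m²·s⁻²·A⁻¹.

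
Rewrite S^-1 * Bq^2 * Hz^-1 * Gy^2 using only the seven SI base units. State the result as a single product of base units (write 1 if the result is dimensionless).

S = 1/Ω (conductance is reciprocal resistance),
    = kg⁻¹·m⁻²·s³·A².
So S⁻¹ = kg·m²·s⁻³·A⁻².
Bq = 1/s = s⁻¹ (activity is decays per second).
So Bq² = s⁻².
Hz = 1/s = s⁻¹ (frequency is cycles per second).
So Hz⁻¹ = s.
Gy = J/kg (absorbed dose = energy per mass),
    = m²·s⁻².
So Gy² = m⁴·s⁻⁴.
Combining: S⁻¹·Bq²·Hz⁻¹·Gy² = (kg·m²·s⁻³·A⁻²) · s⁻² · s · (m⁴·s⁻⁴) = kg·m⁶·s⁻⁸·A⁻².

kg·m⁶·s⁻⁸·A⁻²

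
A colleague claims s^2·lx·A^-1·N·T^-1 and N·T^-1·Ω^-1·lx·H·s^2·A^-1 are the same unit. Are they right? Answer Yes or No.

No

Left side:
  lx = m⁻²·cd.
  N = kg·m·s⁻².
  T = kg·s⁻²·A⁻¹.
  So T⁻¹ = kg⁻¹·s²·A.
  Combining: s²·lx·A⁻¹·N·T⁻¹ = s² · (m⁻²·cd) · A⁻¹ · (kg·m·s⁻²) · (kg⁻¹·s²·A) = m⁻¹·s²·cd.
Right side:
  N = kg·m/s² = kg·m·s⁻² (force = mass × acceleration).
  T = Wb/m² (flux density = flux per area),
      = kg·s⁻²·A⁻¹.
  So T⁻¹ = kg⁻¹·s²·A.
  Ω = V/A (resistance = voltage per current),
      = kg·m²·s⁻³·A⁻².
  So Ω⁻¹ = kg⁻¹·m⁻²·s³·A².
  lx = lm/m² (illuminance = luminous flux per area),
      = m⁻²·cd.
  H = Wb/A (inductance = flux per current),
      = kg·m²·s⁻²·A⁻².
  Combining: N·T⁻¹·Ω⁻¹·lx·H·s²·A⁻¹ = (kg·m·s⁻²) · (kg⁻¹·s²·A) · (kg⁻¹·m⁻²·s³·A²) · (m⁻²·cd) · (kg·m²·s⁻²·A⁻²) · s² · A⁻¹ = m⁻¹·s³·cd.
Left is m⁻¹·s²·cd; right is m⁻¹·s³·cd — different.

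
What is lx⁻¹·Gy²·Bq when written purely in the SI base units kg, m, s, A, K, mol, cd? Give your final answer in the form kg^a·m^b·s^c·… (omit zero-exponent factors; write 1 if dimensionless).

m⁶·s⁻⁵·cd⁻¹

lx = m⁻²·cd.
So lx⁻¹ = m²·cd⁻¹.
Gy = m²·s⁻².
So Gy² = m⁴·s⁻⁴.
Bq = s⁻¹.
Combining: lx⁻¹·Gy²·Bq = (m²·cd⁻¹) · (m⁴·s⁻⁴) · s⁻¹ = m⁶·s⁻⁵·cd⁻¹.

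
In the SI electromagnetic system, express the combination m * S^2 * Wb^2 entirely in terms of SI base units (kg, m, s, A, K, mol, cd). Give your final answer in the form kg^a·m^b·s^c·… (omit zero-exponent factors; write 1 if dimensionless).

m·s²·A²

S = 1/Ω (conductance is reciprocal resistance),
    = kg⁻¹·m⁻²·s³·A².
So S² = kg⁻²·m⁻⁴·s⁶·A⁴.
Wb = V·s (flux: a volt is a weber per second),
    = kg·m²·s⁻²·A⁻¹.
So Wb² = kg²·m⁴·s⁻⁴·A⁻².
Combining: m·S²·Wb² = m · (kg⁻²·m⁻⁴·s⁶·A⁴) · (kg²·m⁴·s⁻⁴·A⁻²) = m·s²·A².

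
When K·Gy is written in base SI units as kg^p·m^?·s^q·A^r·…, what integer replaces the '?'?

Gy = m²·s⁻².
Combining: K·Gy = K · (m²·s⁻²) = m²·s⁻²·K.
The exponent of m is 2.

2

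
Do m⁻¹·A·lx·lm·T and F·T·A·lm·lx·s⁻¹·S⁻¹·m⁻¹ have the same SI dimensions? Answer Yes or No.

Yes

Left side:
  lx = m⁻²·cd.
  lm = cd.
  T = kg·s⁻²·A⁻¹.
  Combining: m⁻¹·A·lx·lm·T = m⁻¹ · A · (m⁻²·cd) · cd · (kg·s⁻²·A⁻¹) = kg·m⁻³·s⁻²·cd².
Right side:
  F = kg⁻¹·m⁻²·s⁴·A².
  T = kg·s⁻²·A⁻¹.
  lm = cd.
  lx = m⁻²·cd.
  S = kg⁻¹·m⁻²·s³·A².
  So S⁻¹ = kg·m²·s⁻³·A⁻².
  Combining: F·T·A·lm·lx·s⁻¹·S⁻¹·m⁻¹ = (kg⁻¹·m⁻²·s⁴·A²) · (kg·s⁻²·A⁻¹) · A · cd · (m⁻²·cd) · s⁻¹ · (kg·m²·s⁻³·A⁻²) · m⁻¹ = kg·m⁻³·s⁻²·cd².
Both reduce to kg·m⁻³·s⁻²·cd².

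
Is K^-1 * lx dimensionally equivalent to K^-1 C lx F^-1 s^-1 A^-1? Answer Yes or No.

No

Left side:
  lx = lm/m² (illuminance = luminous flux per area),
      = m⁻²·cd.
  Combining: K⁻¹·lx = K⁻¹ · (m⁻²·cd) = m⁻²·K⁻¹·cd.
Right side:
  C = A·s = s·A (charge = current × time).
  lx = lm/m² (illuminance = luminous flux per area),
      = m⁻²·cd.
  F = C/V (capacitance = charge per voltage),
      = A·s/(kg·m²·s⁻³·A⁻¹) (substituting C and V),
      = kg⁻¹·m⁻²·s⁴·A².
  So F⁻¹ = kg·m²·s⁻⁴·A⁻².
  Combining: K⁻¹·C·lx·F⁻¹·s⁻¹·A⁻¹ = K⁻¹ · (s·A) · (m⁻²·cd) · (kg·m²·s⁻⁴·A⁻²) · s⁻¹ · A⁻¹ = kg·s⁻⁴·A⁻²·K⁻¹·cd.
Left is m⁻²·K⁻¹·cd; right is kg·s⁻⁴·A⁻²·K⁻¹·cd — different.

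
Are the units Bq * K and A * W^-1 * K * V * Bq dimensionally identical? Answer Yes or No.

Yes

Left side:
  Bq = s⁻¹.
  Combining: Bq·K = s⁻¹ · K = s⁻¹·K.
Right side:
  W = J/s (power = energy per time),
      = kg·m²·s⁻³.
  So W⁻¹ = kg⁻¹·m⁻²·s³.
  V = W/A (potential = power per current),
      = kg·m²·s⁻³·A⁻¹.
  Bq = 1/s = s⁻¹ (activity is decays per second).
  Combining: A·W⁻¹·K·V·Bq = A · (kg⁻¹·m⁻²·s³) · K · (kg·m²·s⁻³·A⁻¹) · s⁻¹ = s⁻¹·K.
Both reduce to s⁻¹·K.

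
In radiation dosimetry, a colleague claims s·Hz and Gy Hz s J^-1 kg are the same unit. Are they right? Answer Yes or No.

Yes

Left side:
  Hz = s⁻¹.
  Combining: s·Hz = s · s⁻¹ = 1.
Right side:
  Gy = J/kg (absorbed dose = energy per mass),
      = m²·s⁻².
  Hz = 1/s = s⁻¹ (frequency is cycles per second).
  J = N·m (work = force × distance),
      = kg·m²·s⁻².
  So J⁻¹ = kg⁻¹·m⁻²·s².
  Combining: Gy·Hz·s·J⁻¹·kg = (m²·s⁻²) · s⁻¹ · s · (kg⁻¹·m⁻²·s²) · kg = 1.
Both reduce to 1.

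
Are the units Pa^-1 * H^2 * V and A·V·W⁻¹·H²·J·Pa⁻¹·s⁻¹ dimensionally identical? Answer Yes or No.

No

Left side:
  Pa = kg·m⁻¹·s⁻².
  So Pa⁻¹ = kg⁻¹·m·s².
  H = kg·m²·s⁻²·A⁻².
  So H² = kg²·m⁴·s⁻⁴·A⁻⁴.
  V = kg·m²·s⁻³·A⁻¹.
  Combining: Pa⁻¹·H²·V = (kg⁻¹·m·s²) · (kg²·m⁴·s⁻⁴·A⁻⁴) · (kg·m²·s⁻³·A⁻¹) = kg²·m⁷·s⁻⁵·A⁻⁵.
Right side:
  V = kg·m²·s⁻³·A⁻¹.
  W = kg·m²·s⁻³.
  So W⁻¹ = kg⁻¹·m⁻²·s³.
  H = kg·m²·s⁻²·A⁻².
  So H² = kg²·m⁴·s⁻⁴·A⁻⁴.
  J = kg·m²·s⁻².
  Pa = kg·m⁻¹·s⁻².
  So Pa⁻¹ = kg⁻¹·m·s².
  Combining: A·V·W⁻¹·H²·J·Pa⁻¹·s⁻¹ = A · (kg·m²·s⁻³·A⁻¹) · (kg⁻¹·m⁻²·s³) · (kg²·m⁴·s⁻⁴·A⁻⁴) · (kg·m²·s⁻²) · (kg⁻¹·m·s²) · s⁻¹ = kg²·m⁷·s⁻⁵·A⁻⁴.
Left is kg²·m⁷·s⁻⁵·A⁻⁵; right is kg²·m⁷·s⁻⁵·A⁻⁴ — different.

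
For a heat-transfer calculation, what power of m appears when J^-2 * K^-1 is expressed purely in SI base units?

J = kg·m²·s⁻².
So J⁻² = kg⁻²·m⁻⁴·s⁴.
Combining: J⁻²·K⁻¹ = (kg⁻²·m⁻⁴·s⁴) · K⁻¹ = kg⁻²·m⁻⁴·s⁴·K⁻¹.
The exponent of m is -4.

-4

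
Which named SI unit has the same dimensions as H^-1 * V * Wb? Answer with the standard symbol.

H = Wb/A (inductance = flux per current),
    = kg·m²·s⁻²·A⁻².
So H⁻¹ = kg⁻¹·m⁻²·s²·A².
V = W/A (potential = power per current),
    = kg·m²·s⁻³·A⁻¹.
Wb = V·s (flux: a volt is a weber per second),
    = kg·m²·s⁻²·A⁻¹.
Combining: H⁻¹·V·Wb = (kg⁻¹·m⁻²·s²·A²) · (kg·m²·s⁻³·A⁻¹) · (kg·m²·s⁻²·A⁻¹) = kg·m²·s⁻³.
kg·m²·s⁻³ is the base-SI form of the watt.

W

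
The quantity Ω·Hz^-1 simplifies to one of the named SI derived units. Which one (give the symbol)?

H

Ω = V/A (resistance = voltage per current),
    = kg·m²·s⁻³·A⁻².
Hz = 1/s = s⁻¹ (frequency is cycles per second).
So Hz⁻¹ = s.
Combining: Ω·Hz⁻¹ = (kg·m²·s⁻³·A⁻²) · s = kg·m²·s⁻²·A⁻².
kg·m²·s⁻²·A⁻² is the base-SI form of the henry.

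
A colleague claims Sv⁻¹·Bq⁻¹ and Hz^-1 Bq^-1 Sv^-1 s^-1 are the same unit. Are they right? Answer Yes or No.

Left side:
  Sv = J/kg (equivalent dose = energy per mass),
      = m²·s⁻².
  So Sv⁻¹ = m⁻²·s².
  Bq = 1/s = s⁻¹ (activity is decays per second).
  So Bq⁻¹ = s.
  Combining: Sv⁻¹·Bq⁻¹ = (m⁻²·s²) · s = m⁻²·s³.
Right side:
  Hz = 1/s = s⁻¹ (frequency is cycles per second).
  So Hz⁻¹ = s.
  Bq = 1/s = s⁻¹ (activity is decays per second).
  So Bq⁻¹ = s.
  Sv = J/kg (equivalent dose = energy per mass),
      = m²·s⁻².
  So Sv⁻¹ = m⁻²·s².
  Combining: Hz⁻¹·Bq⁻¹·Sv⁻¹·s⁻¹ = s · s · (m⁻²·s²) · s⁻¹ = m⁻²·s³.
Both reduce to m⁻²·s³.

Yes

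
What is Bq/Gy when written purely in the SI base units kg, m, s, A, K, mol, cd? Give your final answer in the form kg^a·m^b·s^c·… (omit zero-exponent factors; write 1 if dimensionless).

Gy = m²·s⁻².
So Gy⁻¹ = m⁻²·s².
Bq = s⁻¹.
Combining: Gy⁻¹·Bq = (m⁻²·s²) · s⁻¹ = m⁻²·s.

m⁻²·s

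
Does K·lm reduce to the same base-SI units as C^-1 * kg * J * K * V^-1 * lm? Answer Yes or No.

Left side:
  lm = cd.
  Combining: K·lm = K · cd = K·cd.
Right side:
  C = A·s = s·A (charge = current × time).
  So C⁻¹ = s⁻¹·A⁻¹.
  J = N·m (work = force × distance),
      = kg·m²·s⁻².
  V = W/A (potential = power per current),
      = kg·m²·s⁻³·A⁻¹.
  So V⁻¹ = kg⁻¹·m⁻²·s³·A.
  lm = cd·sr = cd (luminous flux; sr is dimensionless).
  Combining: C⁻¹·kg·J·K·V⁻¹·lm = (s⁻¹·A⁻¹) · kg · (kg·m²·s⁻²) · K · (kg⁻¹·m⁻²·s³·A) · cd = kg·K·cd.
Left is K·cd; right is kg·K·cd — different.

No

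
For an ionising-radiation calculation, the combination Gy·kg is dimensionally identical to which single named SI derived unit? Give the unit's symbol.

Gy = J/kg (absorbed dose = energy per mass),
    = m²·s⁻².
Combining: Gy·kg = (m²·s⁻²) · kg = kg·m²·s⁻².
kg·m²·s⁻² is the base-SI form of the joule.

J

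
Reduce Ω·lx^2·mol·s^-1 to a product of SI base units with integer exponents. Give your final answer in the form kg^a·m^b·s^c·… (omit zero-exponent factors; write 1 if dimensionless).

kg·m⁻²·s⁻⁴·A⁻²·mol·cd²

Ω = V/A (resistance = voltage per current),
    = kg·m²·s⁻³·A⁻².
lx = lm/m² (illuminance = luminous flux per area),
    = m⁻²·cd.
So lx² = m⁻⁴·cd².
Combining: Ω·lx²·mol·s⁻¹ = (kg·m²·s⁻³·A⁻²) · (m⁻⁴·cd²) · mol · s⁻¹ = kg·m⁻²·s⁻⁴·A⁻²·mol·cd².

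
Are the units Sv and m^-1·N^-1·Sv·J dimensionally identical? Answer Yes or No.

Left side:
  Sv = J/kg (equivalent dose = energy per mass),
      = m²·s⁻².
Right side:
  N = kg·m/s² = kg·m·s⁻² (force = mass × acceleration).
  So N⁻¹ = kg⁻¹·m⁻¹·s².
  Sv = J/kg (equivalent dose = energy per mass),
      = m²·s⁻².
  J = N·m (work = force × distance),
      = kg·m²·s⁻².
  Combining: m⁻¹·N⁻¹·Sv·J = m⁻¹ · (kg⁻¹·m⁻¹·s²) · (m²·s⁻²) · (kg·m²·s⁻²) = m²·s⁻².
Both reduce to m²·s⁻².

Yes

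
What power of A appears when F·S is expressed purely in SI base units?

F = kg⁻¹·m⁻²·s⁴·A².
S = kg⁻¹·m⁻²·s³·A².
Combining: F·S = (kg⁻¹·m⁻²·s⁴·A²) · (kg⁻¹·m⁻²·s³·A²) = kg⁻²·m⁻⁴·s⁷·A⁴.
The exponent of A is 4.

4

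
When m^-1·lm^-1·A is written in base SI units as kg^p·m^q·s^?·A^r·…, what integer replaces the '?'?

0

lm = cd·sr = cd (luminous flux; sr is dimensionless).
So lm⁻¹ = cd⁻¹.
Combining: m⁻¹·lm⁻¹·A = m⁻¹ · cd⁻¹ · A = m⁻¹·A·cd⁻¹.
The exponent of s is 0.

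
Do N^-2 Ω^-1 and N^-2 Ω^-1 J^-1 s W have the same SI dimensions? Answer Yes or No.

Left side:
  N = kg·m·s⁻².
  So N⁻² = kg⁻²·m⁻²·s⁴.
  Ω = kg·m²·s⁻³·A⁻².
  So Ω⁻¹ = kg⁻¹·m⁻²·s³·A².
  Combining: N⁻²·Ω⁻¹ = (kg⁻²·m⁻²·s⁴) · (kg⁻¹·m⁻²·s³·A²) = kg⁻³·m⁻⁴·s⁷·A².
Right side:
  N = kg·m/s² = kg·m·s⁻² (force = mass × acceleration).
  So N⁻² = kg⁻²·m⁻²·s⁴.
  Ω = V/A (resistance = voltage per current),
      = kg·m²·s⁻³·A⁻².
  So Ω⁻¹ = kg⁻¹·m⁻²·s³·A².
  J = N·m (work = force × distance),
      = kg·m²·s⁻².
  So J⁻¹ = kg⁻¹·m⁻²·s².
  W = J/s (power = energy per time),
      = kg·m²·s⁻³.
  Combining: N⁻²·Ω⁻¹·J⁻¹·s·W = (kg⁻²·m⁻²·s⁴) · (kg⁻¹·m⁻²·s³·A²) · (kg⁻¹·m⁻²·s²) · s · (kg·m²·s⁻³) = kg⁻³·m⁻⁴·s⁷·A².
Both reduce to kg⁻³·m⁻⁴·s⁷·A².

Yes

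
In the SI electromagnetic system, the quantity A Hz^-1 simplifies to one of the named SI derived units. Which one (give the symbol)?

C

Hz = s⁻¹.
So Hz⁻¹ = s.
Combining: A·Hz⁻¹ = A · s = s·A.
s·A is the base-SI form of the coulomb.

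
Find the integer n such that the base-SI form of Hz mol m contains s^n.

-1

Hz = 1/s = s⁻¹ (frequency is cycles per second).
Combining: Hz·mol·m = s⁻¹ · mol · m = m·s⁻¹·mol.
The exponent of s is -1.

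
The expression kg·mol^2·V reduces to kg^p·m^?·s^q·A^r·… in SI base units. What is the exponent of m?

2

V = kg·m²·s⁻³·A⁻¹.
Combining: kg·mol²·V = kg · mol² · (kg·m²·s⁻³·A⁻¹) = kg²·m²·s⁻³·A⁻¹·mol².
The exponent of m is 2.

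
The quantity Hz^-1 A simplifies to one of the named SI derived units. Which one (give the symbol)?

C

Hz = 1/s = s⁻¹ (frequency is cycles per second).
So Hz⁻¹ = s.
Combining: Hz⁻¹·A = s · A = s·A.
s·A is the base-SI form of the coulomb.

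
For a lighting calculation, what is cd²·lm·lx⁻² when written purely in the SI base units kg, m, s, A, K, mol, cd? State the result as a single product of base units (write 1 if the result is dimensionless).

m⁴·cd

lm = cd·sr = cd (luminous flux; sr is dimensionless).
lx = lm/m² (illuminance = luminous flux per area),
    = m⁻²·cd.
So lx⁻² = m⁴·cd⁻².
Combining: cd²·lm·lx⁻² = cd² · cd · (m⁴·cd⁻²) = m⁴·cd.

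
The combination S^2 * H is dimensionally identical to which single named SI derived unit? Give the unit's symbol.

S = 1/Ω (conductance is reciprocal resistance),
    = kg⁻¹·m⁻²·s³·A².
So S² = kg⁻²·m⁻⁴·s⁶·A⁴.
H = Wb/A (inductance = flux per current),
    = kg·m²·s⁻²·A⁻².
Combining: S²·H = (kg⁻²·m⁻⁴·s⁶·A⁴) · (kg·m²·s⁻²·A⁻²) = kg⁻¹·m⁻²·s⁴·A².
kg⁻¹·m⁻²·s⁴·A² is the base-SI form of the farad.

F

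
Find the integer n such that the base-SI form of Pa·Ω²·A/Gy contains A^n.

-3

Gy = m²·s⁻².
So Gy⁻¹ = m⁻²·s².
Pa = kg·m⁻¹·s⁻².
Ω = kg·m²·s⁻³·A⁻².
So Ω² = kg²·m⁴·s⁻⁶·A⁻⁴.
Combining: Gy⁻¹·Pa·Ω²·A = (m⁻²·s²) · (kg·m⁻¹·s⁻²) · (kg²·m⁴·s⁻⁶·A⁻⁴) · A = kg³·m·s⁻⁶·A⁻³.
The exponent of A is -3.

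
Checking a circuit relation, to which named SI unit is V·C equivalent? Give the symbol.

J

V = W/A (potential = power per current),
    = kg·m²·s⁻³·A⁻¹.
C = A·s = s·A (charge = current × time).
Combining: V·C = (kg·m²·s⁻³·A⁻¹) · (s·A) = kg·m²·s⁻².
kg·m²·s⁻² is the base-SI form of the joule.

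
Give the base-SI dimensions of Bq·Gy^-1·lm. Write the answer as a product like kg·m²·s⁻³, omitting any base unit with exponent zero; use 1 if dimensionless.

m⁻²·s·cd

Bq = s⁻¹.
Gy = m²·s⁻².
So Gy⁻¹ = m⁻²·s².
lm = cd.
Combining: Bq·Gy⁻¹·lm = s⁻¹ · (m⁻²·s²) · cd = m⁻²·s·cd.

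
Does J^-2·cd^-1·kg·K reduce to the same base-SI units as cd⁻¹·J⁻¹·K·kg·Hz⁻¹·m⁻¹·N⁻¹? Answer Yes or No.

No

Left side:
  J = kg·m²·s⁻².
  So J⁻² = kg⁻²·m⁻⁴·s⁴.
  Combining: J⁻²·cd⁻¹·kg·K = (kg⁻²·m⁻⁴·s⁴) · cd⁻¹ · kg · K = kg⁻¹·m⁻⁴·s⁴·K·cd⁻¹.
Right side:
  J = kg·m²·s⁻².
  So J⁻¹ = kg⁻¹·m⁻²·s².
  Hz = s⁻¹.
  So Hz⁻¹ = s.
  N = kg·m·s⁻².
  So N⁻¹ = kg⁻¹·m⁻¹·s².
  Combining: cd⁻¹·J⁻¹·K·kg·Hz⁻¹·m⁻¹·N⁻¹ = cd⁻¹ · (kg⁻¹·m⁻²·s²) · K · kg · s · m⁻¹ · (kg⁻¹·m⁻¹·s²) = kg⁻¹·m⁻⁴·s⁵·K·cd⁻¹.
Left is kg⁻¹·m⁻⁴·s⁴·K·cd⁻¹; right is kg⁻¹·m⁻⁴·s⁵·K·cd⁻¹ — different.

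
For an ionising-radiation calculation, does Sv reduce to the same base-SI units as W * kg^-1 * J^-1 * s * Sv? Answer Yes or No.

Left side:
  Sv = J/kg (equivalent dose = energy per mass),
      = m²·s⁻².
Right side:
  W = kg·m²·s⁻³.
  J = kg·m²·s⁻².
  So J⁻¹ = kg⁻¹·m⁻²·s².
  Sv = m²·s⁻².
  Combining: W·kg⁻¹·J⁻¹·s·Sv = (kg·m²·s⁻³) · kg⁻¹ · (kg⁻¹·m⁻²·s²) · s · (m²·s⁻²) = kg⁻¹·m²·s⁻².
Left is m²·s⁻²; right is kg⁻¹·m²·s⁻² — different.

No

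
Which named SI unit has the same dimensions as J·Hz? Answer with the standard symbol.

J = N·m (work = force × distance),
    = kg·m²·s⁻².
Hz = 1/s = s⁻¹ (frequency is cycles per second).
Combining: J·Hz = (kg·m²·s⁻²) · s⁻¹ = kg·m²·s⁻³.
kg·m²·s⁻³ is the base-SI form of the watt.

W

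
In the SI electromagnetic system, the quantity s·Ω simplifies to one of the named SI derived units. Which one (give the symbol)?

Ω = V/A (resistance = voltage per current),
    = kg·m²·s⁻³·A⁻².
Combining: s·Ω = s · (kg·m²·s⁻³·A⁻²) = kg·m²·s⁻²·A⁻².
kg·m²·s⁻²·A⁻² is the base-SI form of the henry.

H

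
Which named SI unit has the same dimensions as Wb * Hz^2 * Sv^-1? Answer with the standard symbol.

Wb = V·s (flux: a volt is a weber per second),
    = kg·m²·s⁻²·A⁻¹.
Hz = 1/s = s⁻¹ (frequency is cycles per second).
So Hz² = s⁻².
Sv = J/kg (equivalent dose = energy per mass),
    = m²·s⁻².
So Sv⁻¹ = m⁻²·s².
Combining: Wb·Hz²·Sv⁻¹ = (kg·m²·s⁻²·A⁻¹) · s⁻² · (m⁻²·s²) = kg·s⁻²·A⁻¹.
kg·s⁻²·A⁻¹ is the base-SI form of the tesla.

T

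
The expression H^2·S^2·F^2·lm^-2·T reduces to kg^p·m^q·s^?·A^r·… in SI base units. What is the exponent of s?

8

H = Wb/A (inductance = flux per current),
    = kg·m²·s⁻²·A⁻².
So H² = kg²·m⁴·s⁻⁴·A⁻⁴.
S = 1/Ω (conductance is reciprocal resistance),
    = kg⁻¹·m⁻²·s³·A².
So S² = kg⁻²·m⁻⁴·s⁶·A⁴.
F = C/V (capacitance = charge per voltage),
    = A·s/(kg·m²·s⁻³·A⁻¹) (substituting C and V),
    = kg⁻¹·m⁻²·s⁴·A².
So F² = kg⁻²·m⁻⁴·s⁸·A⁴.
lm = cd·sr = cd (luminous flux; sr is dimensionless).
So lm⁻² = cd⁻².
T = Wb/m² (flux density = flux per area),
    = kg·s⁻²·A⁻¹.
Combining: H²·S²·F²·lm⁻²·T = (kg²·m⁴·s⁻⁴·A⁻⁴) · (kg⁻²·m⁻⁴·s⁶·A⁴) · (kg⁻²·m⁻⁴·s⁸·A⁴) · cd⁻² · (kg·s⁻²·A⁻¹) = kg⁻¹·m⁻⁴·s⁸·A³·cd⁻².
The exponent of s is 8.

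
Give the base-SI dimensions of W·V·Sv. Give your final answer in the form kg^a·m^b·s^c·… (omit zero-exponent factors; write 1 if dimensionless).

W = kg·m²·s⁻³.
V = kg·m²·s⁻³·A⁻¹.
Sv = m²·s⁻².
Combining: W·V·Sv = (kg·m²·s⁻³) · (kg·m²·s⁻³·A⁻¹) · (m²·s⁻²) = kg²·m⁶·s⁻⁸·A⁻¹.

kg²·m⁶·s⁻⁸·A⁻¹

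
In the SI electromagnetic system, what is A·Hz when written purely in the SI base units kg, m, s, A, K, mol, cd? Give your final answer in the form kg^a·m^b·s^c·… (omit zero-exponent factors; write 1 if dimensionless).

s⁻¹·A

Hz = 1/s = s⁻¹ (frequency is cycles per second).
Combining: A·Hz = A · s⁻¹ = s⁻¹·A.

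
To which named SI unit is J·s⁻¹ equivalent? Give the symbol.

J = N·m (work = force × distance),
    = kg·m²·s⁻².
Combining: J·s⁻¹ = (kg·m²·s⁻²) · s⁻¹ = kg·m²·s⁻³.
kg·m²·s⁻³ is the base-SI form of the watt.

W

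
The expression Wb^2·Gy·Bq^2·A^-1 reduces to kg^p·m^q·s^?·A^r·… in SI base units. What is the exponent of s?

Wb = V·s (flux: a volt is a weber per second),
    = kg·m²·s⁻²·A⁻¹.
So Wb² = kg²·m⁴·s⁻⁴·A⁻².
Gy = J/kg (absorbed dose = energy per mass),
    = m²·s⁻².
Bq = 1/s = s⁻¹ (activity is decays per second).
So Bq² = s⁻².
Combining: Wb²·Gy·Bq²·A⁻¹ = (kg²·m⁴·s⁻⁴·A⁻²) · (m²·s⁻²) · s⁻² · A⁻¹ = kg²·m⁶·s⁻⁸·A⁻³.
The exponent of s is -8.

-8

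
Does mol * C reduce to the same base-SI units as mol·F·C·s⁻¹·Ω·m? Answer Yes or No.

Left side:
  C = A·s = s·A (charge = current × time).
  Combining: mol·C = mol · (s·A) = s·A·mol.
Right side:
  F = kg⁻¹·m⁻²·s⁴·A².
  C = s·A.
  Ω = kg·m²·s⁻³·A⁻².
  Combining: mol·F·C·s⁻¹·Ω·m = mol · (kg⁻¹·m⁻²·s⁴·A²) · (s·A) · s⁻¹ · (kg·m²·s⁻³·A⁻²) · m = m·s·A·mol.
Left is s·A·mol; right is m·s·A·mol — different.

No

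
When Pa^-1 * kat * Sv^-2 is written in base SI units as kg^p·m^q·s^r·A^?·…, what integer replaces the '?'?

0

Pa = N/m² (pressure = force per area),
    = kg·m⁻¹·s⁻².
So Pa⁻¹ = kg⁻¹·m·s².
kat = mol/s = s⁻¹·mol (catalytic activity).
Sv = J/kg (equivalent dose = energy per mass),
    = m²·s⁻².
So Sv⁻² = m⁻⁴·s⁴.
Combining: Pa⁻¹·kat·Sv⁻² = (kg⁻¹·m·s²) · (s⁻¹·mol) · (m⁻⁴·s⁴) = kg⁻¹·m⁻³·s⁵·mol.
The exponent of A is 0.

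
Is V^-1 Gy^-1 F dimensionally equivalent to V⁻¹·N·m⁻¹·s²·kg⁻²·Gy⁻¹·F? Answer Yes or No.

Left side:
  V = kg·m²·s⁻³·A⁻¹.
  So V⁻¹ = kg⁻¹·m⁻²·s³·A.
  Gy = m²·s⁻².
  So Gy⁻¹ = m⁻²·s².
  F = kg⁻¹·m⁻²·s⁴·A².
  Combining: V⁻¹·Gy⁻¹·F = (kg⁻¹·m⁻²·s³·A) · (m⁻²·s²) · (kg⁻¹·m⁻²·s⁴·A²) = kg⁻²·m⁻⁶·s⁹·A³.
Right side:
  V = W/A (potential = power per current),
      = kg·m²·s⁻³·A⁻¹.
  So V⁻¹ = kg⁻¹·m⁻²·s³·A.
  N = kg·m/s² = kg·m·s⁻² (force = mass × acceleration).
  Gy = J/kg (absorbed dose = energy per mass),
      = m²·s⁻².
  So Gy⁻¹ = m⁻²·s².
  F = C/V (capacitance = charge per voltage),
      = A·s/(kg·m²·s⁻³·A⁻¹) (substituting C and V),
      = kg⁻¹·m⁻²·s⁴·A².
  Combining: V⁻¹·N·m⁻¹·s²·kg⁻²·Gy⁻¹·F = (kg⁻¹·m⁻²·s³·A) · (kg·m·s⁻²) · m⁻¹ · s² · kg⁻² · (m⁻²·s²) · (kg⁻¹·m⁻²·s⁴·A²) = kg⁻³·m⁻⁶·s⁹·A³.
Left is kg⁻²·m⁻⁶·s⁹·A³; right is kg⁻³·m⁻⁶·s⁹·A³ — different.

No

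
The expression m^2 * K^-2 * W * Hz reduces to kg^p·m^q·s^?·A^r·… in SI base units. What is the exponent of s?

W = J/s (power = energy per time),
    = kg·m²·s⁻³.
Hz = 1/s = s⁻¹ (frequency is cycles per second).
Combining: m²·K⁻²·W·Hz = m² · K⁻² · (kg·m²·s⁻³) · s⁻¹ = kg·m⁴·s⁻⁴·K⁻².
The exponent of s is -4.

-4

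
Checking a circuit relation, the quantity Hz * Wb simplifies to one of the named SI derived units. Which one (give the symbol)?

V

Hz = s⁻¹.
Wb = kg·m²·s⁻²·A⁻¹.
Combining: Hz·Wb = s⁻¹ · (kg·m²·s⁻²·A⁻¹) = kg·m²·s⁻³·A⁻¹.
kg·m²·s⁻³·A⁻¹ is the base-SI form of the volt.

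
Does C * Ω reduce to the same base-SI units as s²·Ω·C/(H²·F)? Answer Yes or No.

Left side:
  C = A·s = s·A (charge = current × time).
  Ω = V/A (resistance = voltage per current),
      = kg·m²·s⁻³·A⁻².
  Combining: C·Ω = (s·A) · (kg·m²·s⁻³·A⁻²) = kg·m²·s⁻²·A⁻¹.
Right side:
  H = Wb/A (inductance = flux per current),
      = kg·m²·s⁻²·A⁻².
  So H⁻² = kg⁻²·m⁻⁴·s⁴·A⁴.
  F = C/V (capacitance = charge per voltage),
      = A·s/(kg·m²·s⁻³·A⁻¹) (substituting C and V),
      = kg⁻¹·m⁻²·s⁴·A².
  So F⁻¹ = kg·m²·s⁻⁴·A⁻².
  Ω = V/A (resistance = voltage per current),
      = kg·m²·s⁻³·A⁻².
  C = A·s = s·A (charge = current × time).
  Combining: H⁻²·F⁻¹·s²·Ω·C = (kg⁻²·m⁻⁴·s⁴·A⁴) · (kg·m²·s⁻⁴·A⁻²) · s² · (kg·m²·s⁻³·A⁻²) · (s·A) = A.
Left is kg·m²·s⁻²·A⁻¹; right is A — different.

No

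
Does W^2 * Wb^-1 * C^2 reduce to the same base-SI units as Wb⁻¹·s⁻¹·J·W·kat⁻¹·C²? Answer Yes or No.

No

Left side:
  W = J/s (power = energy per time),
      = kg·m²·s⁻³.
  So W² = kg²·m⁴·s⁻⁶.
  Wb = V·s (flux: a volt is a weber per second),
      = kg·m²·s⁻²·A⁻¹.
  So Wb⁻¹ = kg⁻¹·m⁻²·s²·A.
  C = A·s = s·A (charge = current × time).
  So C² = s²·A².
  Combining: W²·Wb⁻¹·C² = (kg²·m⁴·s⁻⁶) · (kg⁻¹·m⁻²·s²·A) · (s²·A²) = kg·m²·s⁻²·A³.
Right side:
  Wb = V·s (flux: a volt is a weber per second),
      = kg·m²·s⁻²·A⁻¹.
  So Wb⁻¹ = kg⁻¹·m⁻²·s²·A.
  J = N·m (work = force × distance),
      = kg·m²·s⁻².
  W = J/s (power = energy per time),
      = kg·m²·s⁻³.
  kat = mol/s = s⁻¹·mol (catalytic activity).
  So kat⁻¹ = s·mol⁻¹.
  C = A·s = s·A (charge = current × time).
  So C² = s²·A².
  Combining: Wb⁻¹·s⁻¹·J·W·kat⁻¹·C² = (kg⁻¹·m⁻²·s²·A) · s⁻¹ · (kg·m²·s⁻²) · (kg·m²·s⁻³) · (s·mol⁻¹) · (s²·A²) = kg·m²·s⁻¹·A³·mol⁻¹.
Left is kg·m²·s⁻²·A³; right is kg·m²·s⁻¹·A³·mol⁻¹ — different.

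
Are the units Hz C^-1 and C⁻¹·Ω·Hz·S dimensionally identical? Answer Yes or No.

Yes

Left side:
  Hz = 1/s = s⁻¹ (frequency is cycles per second).
  C = A·s = s·A (charge = current × time).
  So C⁻¹ = s⁻¹·A⁻¹.
  Combining: Hz·C⁻¹ = s⁻¹ · (s⁻¹·A⁻¹) = s⁻²·A⁻¹.
Right side:
  C = s·A.
  So C⁻¹ = s⁻¹·A⁻¹.
  Ω = kg·m²·s⁻³·A⁻².
  Hz = s⁻¹.
  S = kg⁻¹·m⁻²·s³·A².
  Combining: C⁻¹·Ω·Hz·S = (s⁻¹·A⁻¹) · (kg·m²·s⁻³·A⁻²) · s⁻¹ · (kg⁻¹·m⁻²·s³·A²) = s⁻²·A⁻¹.
Both reduce to s⁻²·A⁻¹.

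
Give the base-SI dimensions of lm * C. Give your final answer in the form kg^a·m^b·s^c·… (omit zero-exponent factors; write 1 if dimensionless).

lm = cd·sr = cd (luminous flux; sr is dimensionless).
C = A·s = s·A (charge = current × time).
Combining: lm·C = cd · (s·A) = s·A·cd.

s·A·cd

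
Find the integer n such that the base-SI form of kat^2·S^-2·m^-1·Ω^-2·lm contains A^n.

0

kat = s⁻¹·mol.
So kat² = s⁻²·mol².
S = kg⁻¹·m⁻²·s³·A².
So S⁻² = kg²·m⁴·s⁻⁶·A⁻⁴.
Ω = kg·m²·s⁻³·A⁻².
So Ω⁻² = kg⁻²·m⁻⁴·s⁶·A⁴.
lm = cd.
Combining: kat²·S⁻²·m⁻¹·Ω⁻²·lm = (s⁻²·mol²) · (kg²·m⁴·s⁻⁶·A⁻⁴) · m⁻¹ · (kg⁻²·m⁻⁴·s⁶·A⁴) · cd = m⁻¹·s⁻²·mol²·cd.
The exponent of A is 0.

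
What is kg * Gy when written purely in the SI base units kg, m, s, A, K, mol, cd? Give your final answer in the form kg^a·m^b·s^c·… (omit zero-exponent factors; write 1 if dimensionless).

kg·m²·s⁻²

Gy = J/kg (absorbed dose = energy per mass),
    = m²·s⁻².
Combining: kg·Gy = kg · (m²·s⁻²) = kg·m²·s⁻².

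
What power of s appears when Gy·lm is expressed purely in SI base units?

Gy = m²·s⁻².
lm = cd.
Combining: Gy·lm = (m²·s⁻²) · cd = m²·s⁻²·cd.
The exponent of s is -2.

-2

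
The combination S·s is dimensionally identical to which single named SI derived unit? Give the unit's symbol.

S = 1/Ω (conductance is reciprocal resistance),
    = kg⁻¹·m⁻²·s³·A².
Combining: S·s = (kg⁻¹·m⁻²·s³·A²) · s = kg⁻¹·m⁻²·s⁴·A².
kg⁻¹·m⁻²·s⁴·A² is the base-SI form of the farad.

F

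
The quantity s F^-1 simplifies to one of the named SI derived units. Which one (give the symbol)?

F = C/V (capacitance = charge per voltage),
    = A·s/(kg·m²·s⁻³·A⁻¹) (substituting C and V),
    = kg⁻¹·m⁻²·s⁴·A².
So F⁻¹ = kg·m²·s⁻⁴·A⁻².
Combining: s·F⁻¹ = s · (kg·m²·s⁻⁴·A⁻²) = kg·m²·s⁻³·A⁻².
kg·m²·s⁻³·A⁻² is the base-SI form of the ohm.

Ω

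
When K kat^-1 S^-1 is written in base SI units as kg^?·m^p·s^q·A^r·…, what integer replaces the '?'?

1

kat = s⁻¹·mol.
So kat⁻¹ = s·mol⁻¹.
S = kg⁻¹·m⁻²·s³·A².
So S⁻¹ = kg·m²·s⁻³·A⁻².
Combining: K·kat⁻¹·S⁻¹ = K · (s·mol⁻¹) · (kg·m²·s⁻³·A⁻²) = kg·m²·s⁻²·A⁻²·K·mol⁻¹.
The exponent of kg is 1.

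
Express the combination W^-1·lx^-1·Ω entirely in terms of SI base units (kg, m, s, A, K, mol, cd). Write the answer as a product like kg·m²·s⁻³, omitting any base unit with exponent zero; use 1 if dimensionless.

W = J/s (power = energy per time),
    = kg·m²·s⁻³.
So W⁻¹ = kg⁻¹·m⁻²·s³.
lx = lm/m² (illuminance = luminous flux per area),
    = m⁻²·cd.
So lx⁻¹ = m²·cd⁻¹.
Ω = V/A (resistance = voltage per current),
    = kg·m²·s⁻³·A⁻².
Combining: W⁻¹·lx⁻¹·Ω = (kg⁻¹·m⁻²·s³) · (m²·cd⁻¹) · (kg·m²·s⁻³·A⁻²) = m²·A⁻²·cd⁻¹.

m²·A⁻²·cd⁻¹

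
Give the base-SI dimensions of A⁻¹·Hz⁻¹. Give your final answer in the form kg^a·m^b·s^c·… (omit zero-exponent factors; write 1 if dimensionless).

s·A⁻¹

Hz = 1/s = s⁻¹ (frequency is cycles per second).
So Hz⁻¹ = s.
Combining: A⁻¹·Hz⁻¹ = A⁻¹ · s = s·A⁻¹.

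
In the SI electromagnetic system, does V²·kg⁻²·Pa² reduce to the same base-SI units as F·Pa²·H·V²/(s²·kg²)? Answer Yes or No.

Left side:
  V = kg·m²·s⁻³·A⁻¹.
  So V² = kg²·m⁴·s⁻⁶·A⁻².
  Pa = kg·m⁻¹·s⁻².
  So Pa² = kg²·m⁻²·s⁻⁴.
  Combining: V²·kg⁻²·Pa² = (kg²·m⁴·s⁻⁶·A⁻²) · kg⁻² · (kg²·m⁻²·s⁻⁴) = kg²·m²·s⁻¹⁰·A⁻².
Right side:
  F = C/V (capacitance = charge per voltage),
      = A·s/(kg·m²·s⁻³·A⁻¹) (substituting C and V),
      = kg⁻¹·m⁻²·s⁴·A².
  Pa = N/m² (pressure = force per area),
      = kg·m⁻¹·s⁻².
  So Pa² = kg²·m⁻²·s⁻⁴.
  H = Wb/A (inductance = flux per current),
      = kg·m²·s⁻²·A⁻².
  V = W/A (potential = power per current),
      = kg·m²·s⁻³·A⁻¹.
  So V² = kg²·m⁴·s⁻⁶·A⁻².
  Combining: F·Pa²·H·s⁻²·kg⁻²·V² = (kg⁻¹·m⁻²·s⁴·A²) · (kg²·m⁻²·s⁻⁴) · (kg·m²·s⁻²·A⁻²) · s⁻² · kg⁻² · (kg²·m⁴·s⁻⁶·A⁻²) = kg²·m²·s⁻¹⁰·A⁻².
Both reduce to kg²·m²·s⁻¹⁰·A⁻².

Yes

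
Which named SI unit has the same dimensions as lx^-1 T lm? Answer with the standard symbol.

lx = lm/m² (illuminance = luminous flux per area),
    = m⁻²·cd.
So lx⁻¹ = m²·cd⁻¹.
T = Wb/m² (flux density = flux per area),
    = kg·s⁻²·A⁻¹.
lm = cd·sr = cd (luminous flux; sr is dimensionless).
Combining: lx⁻¹·T·lm = (m²·cd⁻¹) · (kg·s⁻²·A⁻¹) · cd = kg·m²·s⁻²·A⁻¹.
kg·m²·s⁻²·A⁻¹ is the base-SI form of the weber.

Wb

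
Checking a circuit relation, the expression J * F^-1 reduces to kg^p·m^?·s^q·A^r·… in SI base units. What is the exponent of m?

4

J = N·m (work = force × distance),
    = kg·m²·s⁻².
F = C/V (capacitance = charge per voltage),
    = A·s/(kg·m²·s⁻³·A⁻¹) (substituting C and V),
    = kg⁻¹·m⁻²·s⁴·A².
So F⁻¹ = kg·m²·s⁻⁴·A⁻².
Combining: J·F⁻¹ = (kg·m²·s⁻²) · (kg·m²·s⁻⁴·A⁻²) = kg²·m⁴·s⁻⁶·A⁻².
The exponent of m is 4.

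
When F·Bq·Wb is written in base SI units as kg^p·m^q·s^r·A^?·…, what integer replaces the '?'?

1

F = C/V (capacitance = charge per voltage),
    = A·s/(kg·m²·s⁻³·A⁻¹) (substituting C and V),
    = kg⁻¹·m⁻²·s⁴·A².
Bq = 1/s = s⁻¹ (activity is decays per second).
Wb = V·s (flux: a volt is a weber per second),
    = kg·m²·s⁻²·A⁻¹.
Combining: F·Bq·Wb = (kg⁻¹·m⁻²·s⁴·A²) · s⁻¹ · (kg·m²·s⁻²·A⁻¹) = s·A.
The exponent of A is 1.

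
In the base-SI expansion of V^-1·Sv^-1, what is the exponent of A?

1

V = W/A (potential = power per current),
    = kg·m²·s⁻³·A⁻¹.
So V⁻¹ = kg⁻¹·m⁻²·s³·A.
Sv = J/kg (equivalent dose = energy per mass),
    = m²·s⁻².
So Sv⁻¹ = m⁻²·s².
Combining: V⁻¹·Sv⁻¹ = (kg⁻¹·m⁻²·s³·A) · (m⁻²·s²) = kg⁻¹·m⁻⁴·s⁵·A.
The exponent of A is 1.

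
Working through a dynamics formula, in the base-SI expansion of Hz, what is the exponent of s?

Hz = s⁻¹.
The exponent of s is -1.

-1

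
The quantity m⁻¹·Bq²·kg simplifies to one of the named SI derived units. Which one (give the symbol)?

Bq = 1/s = s⁻¹ (activity is decays per second).
So Bq² = s⁻².
Combining: m⁻¹·Bq²·kg = m⁻¹ · s⁻² · kg = kg·m⁻¹·s⁻².
kg·m⁻¹·s⁻² is the base-SI form of the pascal.

Pa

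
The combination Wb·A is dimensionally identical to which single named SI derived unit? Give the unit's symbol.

Wb = V·s (flux: a volt is a weber per second),
    = kg·m²·s⁻²·A⁻¹.
Combining: Wb·A = (kg·m²·s⁻²·A⁻¹) · A = kg·m²·s⁻².
kg·m²·s⁻² is the base-SI form of the joule.

J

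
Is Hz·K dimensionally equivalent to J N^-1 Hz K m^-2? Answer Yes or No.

Left side:
  Hz = s⁻¹.
  Combining: Hz·K = s⁻¹ · K = s⁻¹·K.
Right side:
  J = N·m (work = force × distance),
      = kg·m²·s⁻².
  N = kg·m/s² = kg·m·s⁻² (force = mass × acceleration).
  So N⁻¹ = kg⁻¹·m⁻¹·s².
  Hz = 1/s = s⁻¹ (frequency is cycles per second).
  Combining: J·N⁻¹·Hz·K·m⁻² = (kg·m²·s⁻²) · (kg⁻¹·m⁻¹·s²) · s⁻¹ · K · m⁻² = m⁻¹·s⁻¹·K.
Left is s⁻¹·K; right is m⁻¹·s⁻¹·K — different.

No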